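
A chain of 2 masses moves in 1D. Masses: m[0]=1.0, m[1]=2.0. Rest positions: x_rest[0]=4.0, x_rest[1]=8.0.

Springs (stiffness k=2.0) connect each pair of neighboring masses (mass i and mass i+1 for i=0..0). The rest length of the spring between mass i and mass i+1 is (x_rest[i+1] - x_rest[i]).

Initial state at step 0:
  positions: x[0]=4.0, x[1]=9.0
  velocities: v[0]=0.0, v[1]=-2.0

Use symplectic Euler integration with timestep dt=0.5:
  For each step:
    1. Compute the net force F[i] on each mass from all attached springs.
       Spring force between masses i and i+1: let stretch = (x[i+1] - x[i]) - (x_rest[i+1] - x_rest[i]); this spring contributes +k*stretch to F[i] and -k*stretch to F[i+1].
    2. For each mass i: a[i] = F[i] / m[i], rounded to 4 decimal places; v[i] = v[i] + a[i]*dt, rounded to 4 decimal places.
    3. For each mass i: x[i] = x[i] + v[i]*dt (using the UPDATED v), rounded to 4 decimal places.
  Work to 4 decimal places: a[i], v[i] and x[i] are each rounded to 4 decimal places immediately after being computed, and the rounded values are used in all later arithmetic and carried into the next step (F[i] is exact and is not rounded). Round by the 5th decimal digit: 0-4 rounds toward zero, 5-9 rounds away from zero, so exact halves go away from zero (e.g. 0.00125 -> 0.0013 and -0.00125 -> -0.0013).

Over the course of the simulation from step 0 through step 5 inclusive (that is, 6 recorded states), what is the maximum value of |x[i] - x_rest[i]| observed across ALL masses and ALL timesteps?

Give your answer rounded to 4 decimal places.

Answer: 3.6543

Derivation:
Step 0: x=[4.0000 9.0000] v=[0.0000 -2.0000]
Step 1: x=[4.5000 7.7500] v=[1.0000 -2.5000]
Step 2: x=[4.6250 6.6875] v=[0.2500 -2.1250]
Step 3: x=[3.7813 6.1094] v=[-1.6875 -1.1563]
Step 4: x=[2.1016 5.9492] v=[-3.3594 -0.3204]
Step 5: x=[0.3457 5.8271] v=[-3.5118 -0.2442]
Max displacement = 3.6543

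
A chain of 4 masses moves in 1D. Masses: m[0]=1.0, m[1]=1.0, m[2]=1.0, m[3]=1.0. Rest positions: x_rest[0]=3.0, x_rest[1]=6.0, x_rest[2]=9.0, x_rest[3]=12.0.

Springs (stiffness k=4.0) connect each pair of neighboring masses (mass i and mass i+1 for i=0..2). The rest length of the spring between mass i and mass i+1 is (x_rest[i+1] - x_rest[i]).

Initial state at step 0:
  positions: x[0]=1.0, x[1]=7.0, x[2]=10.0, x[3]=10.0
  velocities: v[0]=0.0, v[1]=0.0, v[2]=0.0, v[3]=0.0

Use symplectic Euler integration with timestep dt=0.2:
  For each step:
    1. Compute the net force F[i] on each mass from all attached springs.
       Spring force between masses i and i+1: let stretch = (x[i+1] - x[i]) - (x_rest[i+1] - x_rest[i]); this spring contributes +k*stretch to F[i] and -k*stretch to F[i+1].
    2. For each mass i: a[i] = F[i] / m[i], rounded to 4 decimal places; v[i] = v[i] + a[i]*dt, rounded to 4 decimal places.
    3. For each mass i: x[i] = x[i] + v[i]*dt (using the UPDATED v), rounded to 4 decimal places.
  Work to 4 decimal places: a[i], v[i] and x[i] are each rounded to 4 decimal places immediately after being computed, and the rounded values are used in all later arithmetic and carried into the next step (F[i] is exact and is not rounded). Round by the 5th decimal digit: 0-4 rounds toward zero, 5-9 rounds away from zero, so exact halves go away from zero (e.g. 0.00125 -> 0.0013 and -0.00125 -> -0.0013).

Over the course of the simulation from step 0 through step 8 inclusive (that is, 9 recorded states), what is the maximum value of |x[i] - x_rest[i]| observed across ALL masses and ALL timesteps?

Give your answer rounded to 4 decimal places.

Answer: 2.0638

Derivation:
Step 0: x=[1.0000 7.0000 10.0000 10.0000] v=[0.0000 0.0000 0.0000 0.0000]
Step 1: x=[1.4800 6.5200 9.5200 10.4800] v=[2.4000 -2.4000 -2.4000 2.4000]
Step 2: x=[2.2864 5.7136 8.7136 11.2864] v=[4.0320 -4.0320 -4.0320 4.0320]
Step 3: x=[3.1612 4.8388 7.8388 12.1612] v=[4.3738 -4.3738 -4.3738 4.3738]
Step 4: x=[3.8244 4.1756 7.1756 12.8244] v=[3.3159 -3.3159 -3.3159 3.3159]
Step 5: x=[4.0638 3.9362 6.9362 13.0638] v=[1.1969 -1.1969 -1.1969 1.1969]
Step 6: x=[3.8028 4.1972 7.1972 12.8028] v=[-1.3052 1.3052 1.3052 -1.3052]
Step 7: x=[3.1249 4.8751 7.8751 12.1249] v=[-3.3897 3.3897 3.3897 -3.3897]
Step 8: x=[2.2470 5.7530 8.7530 11.2470] v=[-4.3895 4.3895 4.3895 -4.3895]
Max displacement = 2.0638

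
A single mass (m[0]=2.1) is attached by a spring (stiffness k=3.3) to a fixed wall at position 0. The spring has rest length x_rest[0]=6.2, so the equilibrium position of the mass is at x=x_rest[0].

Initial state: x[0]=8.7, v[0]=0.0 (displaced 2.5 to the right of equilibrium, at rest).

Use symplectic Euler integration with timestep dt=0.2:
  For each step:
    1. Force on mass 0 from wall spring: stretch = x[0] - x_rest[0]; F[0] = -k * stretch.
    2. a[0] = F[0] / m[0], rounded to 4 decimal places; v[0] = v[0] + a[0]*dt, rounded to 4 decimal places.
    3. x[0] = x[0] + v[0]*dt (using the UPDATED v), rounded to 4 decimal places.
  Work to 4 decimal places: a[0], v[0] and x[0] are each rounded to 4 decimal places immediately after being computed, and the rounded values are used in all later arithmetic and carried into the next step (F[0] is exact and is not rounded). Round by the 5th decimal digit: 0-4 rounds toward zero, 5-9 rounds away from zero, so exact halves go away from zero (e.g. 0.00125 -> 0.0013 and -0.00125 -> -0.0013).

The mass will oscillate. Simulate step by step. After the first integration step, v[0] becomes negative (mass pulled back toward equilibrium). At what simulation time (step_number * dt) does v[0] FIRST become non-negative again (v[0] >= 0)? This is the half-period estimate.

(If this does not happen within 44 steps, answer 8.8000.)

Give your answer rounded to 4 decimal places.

Step 0: x=[8.7000] v=[0.0000]
Step 1: x=[8.5429] v=[-0.7857]
Step 2: x=[8.2385] v=[-1.5220]
Step 3: x=[7.8060] v=[-2.1627]
Step 4: x=[7.2725] v=[-2.6674]
Step 5: x=[6.6716] v=[-3.0045]
Step 6: x=[6.0411] v=[-3.1527]
Step 7: x=[5.4205] v=[-3.1028]
Step 8: x=[4.8489] v=[-2.8578]
Step 9: x=[4.3623] v=[-2.4332]
Step 10: x=[3.9912] v=[-1.8556]
Step 11: x=[3.7589] v=[-1.1614]
Step 12: x=[3.6801] v=[-0.3942]
Step 13: x=[3.7597] v=[0.3978]
First v>=0 after going negative at step 13, time=2.6000

Answer: 2.6000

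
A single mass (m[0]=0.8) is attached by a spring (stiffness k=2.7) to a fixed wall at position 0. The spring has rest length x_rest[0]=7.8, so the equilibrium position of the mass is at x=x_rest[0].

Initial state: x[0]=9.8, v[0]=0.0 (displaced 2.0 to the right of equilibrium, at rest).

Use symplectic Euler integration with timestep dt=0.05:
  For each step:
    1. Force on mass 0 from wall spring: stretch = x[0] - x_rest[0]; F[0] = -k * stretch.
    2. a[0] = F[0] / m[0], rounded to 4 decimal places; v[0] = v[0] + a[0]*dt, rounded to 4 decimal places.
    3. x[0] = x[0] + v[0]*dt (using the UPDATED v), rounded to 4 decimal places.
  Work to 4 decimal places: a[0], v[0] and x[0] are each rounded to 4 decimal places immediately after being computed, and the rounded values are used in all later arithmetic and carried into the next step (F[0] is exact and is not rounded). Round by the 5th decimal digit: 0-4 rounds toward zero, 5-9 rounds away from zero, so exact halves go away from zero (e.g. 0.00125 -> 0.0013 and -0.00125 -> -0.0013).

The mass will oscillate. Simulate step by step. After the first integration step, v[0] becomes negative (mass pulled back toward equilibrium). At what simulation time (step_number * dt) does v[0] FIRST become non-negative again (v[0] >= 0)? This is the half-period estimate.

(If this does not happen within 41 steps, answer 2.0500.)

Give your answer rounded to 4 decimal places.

Step 0: x=[9.8000] v=[0.0000]
Step 1: x=[9.7831] v=[-0.3375]
Step 2: x=[9.7495] v=[-0.6722]
Step 3: x=[9.6994] v=[-1.0012]
Step 4: x=[9.6333] v=[-1.3217]
Step 5: x=[9.5517] v=[-1.6311]
Step 6: x=[9.4554] v=[-1.9267]
Step 7: x=[9.3451] v=[-2.2061]
Step 8: x=[9.2218] v=[-2.4668]
Step 9: x=[9.0865] v=[-2.7067]
Step 10: x=[8.9403] v=[-2.9238]
Step 11: x=[8.7845] v=[-3.1162]
Step 12: x=[8.6204] v=[-3.2823]
Step 13: x=[8.4494] v=[-3.4207]
Step 14: x=[8.2729] v=[-3.5303]
Step 15: x=[8.0924] v=[-3.6101]
Step 16: x=[7.9094] v=[-3.6594]
Step 17: x=[7.7255] v=[-3.6779]
Step 18: x=[7.5422] v=[-3.6653]
Step 19: x=[7.3611] v=[-3.6218]
Step 20: x=[7.1837] v=[-3.5477]
Step 21: x=[7.0115] v=[-3.4437]
Step 22: x=[6.8460] v=[-3.3106]
Step 23: x=[6.6885] v=[-3.1496]
Step 24: x=[6.5404] v=[-2.9620]
Step 25: x=[6.4029] v=[-2.7494]
Step 26: x=[6.2772] v=[-2.5136]
Step 27: x=[6.1644] v=[-2.2566]
Step 28: x=[6.0654] v=[-1.9806]
Step 29: x=[5.9810] v=[-1.6879]
Step 30: x=[5.9120] v=[-1.3809]
Step 31: x=[5.8589] v=[-1.0623]
Step 32: x=[5.8222] v=[-0.7347]
Step 33: x=[5.8022] v=[-0.4009]
Step 34: x=[5.7990] v=[-0.0638]
Step 35: x=[5.8127] v=[0.2739]
First v>=0 after going negative at step 35, time=1.7500

Answer: 1.7500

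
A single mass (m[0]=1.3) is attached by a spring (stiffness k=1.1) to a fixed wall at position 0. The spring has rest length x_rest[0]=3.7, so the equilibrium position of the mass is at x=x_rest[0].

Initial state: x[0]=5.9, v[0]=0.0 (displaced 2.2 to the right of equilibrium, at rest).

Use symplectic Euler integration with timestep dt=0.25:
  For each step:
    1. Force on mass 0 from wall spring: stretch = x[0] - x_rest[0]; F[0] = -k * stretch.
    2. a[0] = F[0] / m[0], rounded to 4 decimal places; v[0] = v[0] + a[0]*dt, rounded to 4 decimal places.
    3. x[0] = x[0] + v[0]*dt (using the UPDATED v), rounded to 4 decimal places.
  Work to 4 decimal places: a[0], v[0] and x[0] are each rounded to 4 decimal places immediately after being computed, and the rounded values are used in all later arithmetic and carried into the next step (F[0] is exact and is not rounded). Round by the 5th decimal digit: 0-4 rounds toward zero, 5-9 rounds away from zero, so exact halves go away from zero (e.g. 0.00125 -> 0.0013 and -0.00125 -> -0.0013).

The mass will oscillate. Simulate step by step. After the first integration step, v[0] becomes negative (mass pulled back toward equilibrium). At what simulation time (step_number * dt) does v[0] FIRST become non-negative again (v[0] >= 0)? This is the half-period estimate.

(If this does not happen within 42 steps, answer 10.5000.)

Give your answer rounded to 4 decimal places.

Step 0: x=[5.9000] v=[0.0000]
Step 1: x=[5.7837] v=[-0.4654]
Step 2: x=[5.5572] v=[-0.9062]
Step 3: x=[5.2324] v=[-1.2991]
Step 4: x=[4.8266] v=[-1.6233]
Step 5: x=[4.3612] v=[-1.8616]
Step 6: x=[3.8608] v=[-2.0015]
Step 7: x=[3.3519] v=[-2.0355]
Step 8: x=[2.8614] v=[-1.9619]
Step 9: x=[2.4153] v=[-1.7845]
Step 10: x=[2.0371] v=[-1.5127]
Step 11: x=[1.7469] v=[-1.1609]
Step 12: x=[1.5600] v=[-0.7478]
Step 13: x=[1.4862] v=[-0.2951]
Step 14: x=[1.5295] v=[0.1732]
First v>=0 after going negative at step 14, time=3.5000

Answer: 3.5000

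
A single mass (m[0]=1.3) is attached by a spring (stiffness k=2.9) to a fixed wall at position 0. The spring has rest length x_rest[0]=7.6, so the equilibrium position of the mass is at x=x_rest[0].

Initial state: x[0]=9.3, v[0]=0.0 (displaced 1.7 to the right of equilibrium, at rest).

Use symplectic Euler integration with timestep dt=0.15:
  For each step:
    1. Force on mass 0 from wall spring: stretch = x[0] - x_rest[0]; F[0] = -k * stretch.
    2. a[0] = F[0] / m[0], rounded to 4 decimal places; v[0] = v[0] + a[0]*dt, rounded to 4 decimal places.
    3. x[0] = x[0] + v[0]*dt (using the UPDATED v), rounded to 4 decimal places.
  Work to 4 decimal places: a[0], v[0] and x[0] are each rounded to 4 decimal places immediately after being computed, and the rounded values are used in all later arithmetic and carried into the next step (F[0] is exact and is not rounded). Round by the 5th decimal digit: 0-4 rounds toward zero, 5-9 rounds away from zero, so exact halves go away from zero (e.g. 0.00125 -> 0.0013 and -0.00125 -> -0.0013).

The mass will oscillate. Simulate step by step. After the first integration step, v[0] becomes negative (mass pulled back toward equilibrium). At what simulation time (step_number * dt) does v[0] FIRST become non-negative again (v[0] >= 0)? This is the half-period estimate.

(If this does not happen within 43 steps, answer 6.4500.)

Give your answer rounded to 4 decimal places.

Answer: 2.1000

Derivation:
Step 0: x=[9.3000] v=[0.0000]
Step 1: x=[9.2147] v=[-0.5688]
Step 2: x=[9.0483] v=[-1.1091]
Step 3: x=[8.8092] v=[-1.5937]
Step 4: x=[8.5095] v=[-1.9983]
Step 5: x=[8.1641] v=[-2.3026]
Step 6: x=[7.7904] v=[-2.4914]
Step 7: x=[7.4071] v=[-2.5551]
Step 8: x=[7.0335] v=[-2.4906]
Step 9: x=[6.6884] v=[-2.3010]
Step 10: x=[6.3890] v=[-1.9960]
Step 11: x=[6.1504] v=[-1.5908]
Step 12: x=[5.9845] v=[-1.1057]
Step 13: x=[5.8997] v=[-0.5651]
Step 14: x=[5.9003] v=[0.0039]
First v>=0 after going negative at step 14, time=2.1000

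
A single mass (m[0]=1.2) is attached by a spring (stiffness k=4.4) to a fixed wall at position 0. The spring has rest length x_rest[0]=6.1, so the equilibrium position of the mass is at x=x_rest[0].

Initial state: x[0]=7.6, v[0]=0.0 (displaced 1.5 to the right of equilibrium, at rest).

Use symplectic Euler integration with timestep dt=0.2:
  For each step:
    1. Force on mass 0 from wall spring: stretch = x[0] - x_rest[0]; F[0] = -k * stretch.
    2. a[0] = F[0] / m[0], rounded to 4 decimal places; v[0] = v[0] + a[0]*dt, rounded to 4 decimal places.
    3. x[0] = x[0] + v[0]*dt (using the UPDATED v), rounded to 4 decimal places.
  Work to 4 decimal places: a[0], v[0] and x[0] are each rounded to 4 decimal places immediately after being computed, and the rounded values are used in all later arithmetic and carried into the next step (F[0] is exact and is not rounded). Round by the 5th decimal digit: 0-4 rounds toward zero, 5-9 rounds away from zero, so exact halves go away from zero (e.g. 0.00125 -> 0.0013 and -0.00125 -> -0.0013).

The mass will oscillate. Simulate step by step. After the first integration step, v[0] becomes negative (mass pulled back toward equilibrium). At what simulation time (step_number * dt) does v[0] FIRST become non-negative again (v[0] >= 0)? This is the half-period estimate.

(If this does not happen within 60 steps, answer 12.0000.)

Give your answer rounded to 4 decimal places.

Step 0: x=[7.6000] v=[0.0000]
Step 1: x=[7.3800] v=[-1.1000]
Step 2: x=[6.9723] v=[-2.0387]
Step 3: x=[6.4366] v=[-2.6784]
Step 4: x=[5.8516] v=[-2.9252]
Step 5: x=[5.3030] v=[-2.7430]
Step 6: x=[4.8713] v=[-2.1585]
Step 7: x=[4.6198] v=[-1.2575]
Step 8: x=[4.5854] v=[-0.1720]
Step 9: x=[4.7731] v=[0.9387]
First v>=0 after going negative at step 9, time=1.8000

Answer: 1.8000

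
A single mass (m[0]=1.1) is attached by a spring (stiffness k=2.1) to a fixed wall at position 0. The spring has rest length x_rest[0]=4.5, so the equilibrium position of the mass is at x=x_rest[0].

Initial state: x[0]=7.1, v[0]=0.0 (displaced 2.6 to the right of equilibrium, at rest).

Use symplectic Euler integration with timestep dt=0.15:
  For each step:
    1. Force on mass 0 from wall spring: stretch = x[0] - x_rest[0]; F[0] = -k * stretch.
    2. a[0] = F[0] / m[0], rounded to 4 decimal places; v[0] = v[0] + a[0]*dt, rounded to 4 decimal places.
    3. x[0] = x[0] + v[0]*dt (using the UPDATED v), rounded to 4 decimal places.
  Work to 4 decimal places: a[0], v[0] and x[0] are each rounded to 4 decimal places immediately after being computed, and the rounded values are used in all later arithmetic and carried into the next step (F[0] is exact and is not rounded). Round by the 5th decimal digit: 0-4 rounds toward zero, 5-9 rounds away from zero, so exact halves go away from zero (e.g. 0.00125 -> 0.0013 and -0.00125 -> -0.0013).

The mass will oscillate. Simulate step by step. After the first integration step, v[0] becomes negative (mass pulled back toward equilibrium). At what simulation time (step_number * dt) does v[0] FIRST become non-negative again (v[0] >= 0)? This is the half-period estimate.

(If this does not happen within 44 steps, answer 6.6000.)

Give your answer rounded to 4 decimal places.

Answer: 2.4000

Derivation:
Step 0: x=[7.1000] v=[0.0000]
Step 1: x=[6.9883] v=[-0.7445]
Step 2: x=[6.7697] v=[-1.4571]
Step 3: x=[6.4536] v=[-2.1071]
Step 4: x=[6.0536] v=[-2.6665]
Step 5: x=[5.5869] v=[-3.1114]
Step 6: x=[5.0735] v=[-3.4227]
Step 7: x=[4.5355] v=[-3.5869]
Step 8: x=[3.9959] v=[-3.5971]
Step 9: x=[3.4780] v=[-3.4527]
Step 10: x=[3.0040] v=[-3.1600]
Step 11: x=[2.5943] v=[-2.7316]
Step 12: x=[2.2664] v=[-2.1859]
Step 13: x=[2.0345] v=[-1.5463]
Step 14: x=[1.9085] v=[-0.8403]
Step 15: x=[1.8938] v=[-0.0982]
Step 16: x=[1.9910] v=[0.6481]
First v>=0 after going negative at step 16, time=2.4000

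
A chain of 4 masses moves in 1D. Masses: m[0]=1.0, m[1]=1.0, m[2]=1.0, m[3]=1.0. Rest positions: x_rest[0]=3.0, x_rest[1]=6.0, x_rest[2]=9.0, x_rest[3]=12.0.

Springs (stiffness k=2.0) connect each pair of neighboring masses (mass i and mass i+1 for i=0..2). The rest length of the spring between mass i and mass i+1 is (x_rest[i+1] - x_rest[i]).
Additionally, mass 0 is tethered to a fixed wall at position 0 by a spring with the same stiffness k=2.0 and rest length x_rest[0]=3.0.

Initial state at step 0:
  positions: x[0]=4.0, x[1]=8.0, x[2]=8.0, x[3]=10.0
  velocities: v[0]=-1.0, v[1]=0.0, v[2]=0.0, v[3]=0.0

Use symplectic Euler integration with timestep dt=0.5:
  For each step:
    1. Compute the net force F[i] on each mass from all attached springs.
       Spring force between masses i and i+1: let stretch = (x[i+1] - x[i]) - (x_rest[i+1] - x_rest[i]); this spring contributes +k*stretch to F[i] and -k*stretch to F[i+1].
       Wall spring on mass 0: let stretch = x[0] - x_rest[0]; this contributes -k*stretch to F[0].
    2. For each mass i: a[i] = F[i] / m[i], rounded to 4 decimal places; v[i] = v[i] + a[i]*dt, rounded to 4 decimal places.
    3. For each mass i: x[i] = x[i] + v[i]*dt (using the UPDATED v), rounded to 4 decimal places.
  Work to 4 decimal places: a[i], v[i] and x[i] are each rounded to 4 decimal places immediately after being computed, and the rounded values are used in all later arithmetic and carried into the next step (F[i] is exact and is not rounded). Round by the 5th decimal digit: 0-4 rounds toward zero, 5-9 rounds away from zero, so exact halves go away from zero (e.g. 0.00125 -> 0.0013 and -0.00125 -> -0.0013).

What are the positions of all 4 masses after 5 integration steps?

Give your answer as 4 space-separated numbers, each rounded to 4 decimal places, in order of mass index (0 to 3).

Answer: 1.8438 4.6250 8.5938 12.7188

Derivation:
Step 0: x=[4.0000 8.0000 8.0000 10.0000] v=[-1.0000 0.0000 0.0000 0.0000]
Step 1: x=[3.5000 6.0000 9.0000 10.5000] v=[-1.0000 -4.0000 2.0000 1.0000]
Step 2: x=[2.5000 4.2500 9.2500 11.7500] v=[-2.0000 -3.5000 0.5000 2.5000]
Step 3: x=[1.1250 4.1250 8.2500 13.2500] v=[-2.7500 -0.2500 -2.0000 3.0000]
Step 4: x=[0.6875 4.5625 7.6875 13.7500] v=[-0.8750 0.8750 -1.1250 1.0000]
Step 5: x=[1.8438 4.6250 8.5938 12.7188] v=[2.3125 0.1250 1.8125 -2.0625]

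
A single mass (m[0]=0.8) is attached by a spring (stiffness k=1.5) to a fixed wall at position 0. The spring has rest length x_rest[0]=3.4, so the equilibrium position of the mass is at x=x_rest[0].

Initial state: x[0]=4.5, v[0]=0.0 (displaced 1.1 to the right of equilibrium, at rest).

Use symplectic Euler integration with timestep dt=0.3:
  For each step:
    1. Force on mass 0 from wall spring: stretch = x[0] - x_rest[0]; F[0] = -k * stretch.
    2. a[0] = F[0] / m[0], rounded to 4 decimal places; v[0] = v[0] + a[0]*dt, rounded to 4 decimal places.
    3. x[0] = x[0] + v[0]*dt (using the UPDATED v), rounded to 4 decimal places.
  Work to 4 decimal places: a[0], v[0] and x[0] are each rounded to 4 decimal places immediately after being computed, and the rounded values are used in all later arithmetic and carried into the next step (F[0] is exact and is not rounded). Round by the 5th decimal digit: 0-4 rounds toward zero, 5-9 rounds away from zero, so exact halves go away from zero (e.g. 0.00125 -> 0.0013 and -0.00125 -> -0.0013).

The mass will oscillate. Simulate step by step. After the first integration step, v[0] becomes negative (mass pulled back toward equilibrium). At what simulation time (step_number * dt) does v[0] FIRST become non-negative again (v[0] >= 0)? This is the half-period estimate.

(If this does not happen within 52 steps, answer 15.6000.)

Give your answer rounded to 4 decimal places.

Answer: 2.4000

Derivation:
Step 0: x=[4.5000] v=[0.0000]
Step 1: x=[4.3144] v=[-0.6188]
Step 2: x=[3.9744] v=[-1.1332]
Step 3: x=[3.5375] v=[-1.4563]
Step 4: x=[3.0774] v=[-1.5336]
Step 5: x=[2.6718] v=[-1.3521]
Step 6: x=[2.3891] v=[-0.9425]
Step 7: x=[2.2769] v=[-0.3739]
Step 8: x=[2.3542] v=[0.2578]
First v>=0 after going negative at step 8, time=2.4000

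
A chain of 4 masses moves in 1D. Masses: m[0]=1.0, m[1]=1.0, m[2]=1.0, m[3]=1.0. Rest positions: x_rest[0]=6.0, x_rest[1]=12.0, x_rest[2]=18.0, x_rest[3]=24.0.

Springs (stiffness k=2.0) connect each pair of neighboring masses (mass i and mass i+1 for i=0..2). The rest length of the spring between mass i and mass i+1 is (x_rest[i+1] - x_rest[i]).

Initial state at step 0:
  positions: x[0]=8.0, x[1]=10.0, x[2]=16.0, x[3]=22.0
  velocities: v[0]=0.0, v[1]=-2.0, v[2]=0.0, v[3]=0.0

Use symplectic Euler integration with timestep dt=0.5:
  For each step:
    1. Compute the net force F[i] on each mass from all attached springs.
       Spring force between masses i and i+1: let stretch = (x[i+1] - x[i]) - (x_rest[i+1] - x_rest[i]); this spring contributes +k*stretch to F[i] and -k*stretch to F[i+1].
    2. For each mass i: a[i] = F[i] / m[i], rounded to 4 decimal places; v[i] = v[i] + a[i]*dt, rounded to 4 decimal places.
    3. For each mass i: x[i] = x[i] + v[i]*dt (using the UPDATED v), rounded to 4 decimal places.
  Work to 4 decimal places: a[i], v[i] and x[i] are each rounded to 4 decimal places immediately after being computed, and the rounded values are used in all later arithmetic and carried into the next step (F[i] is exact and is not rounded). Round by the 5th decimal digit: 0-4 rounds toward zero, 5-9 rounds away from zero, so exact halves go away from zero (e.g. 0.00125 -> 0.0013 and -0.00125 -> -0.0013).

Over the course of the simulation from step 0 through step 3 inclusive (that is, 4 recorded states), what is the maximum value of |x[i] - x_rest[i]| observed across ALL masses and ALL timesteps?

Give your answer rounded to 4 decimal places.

Step 0: x=[8.0000 10.0000 16.0000 22.0000] v=[0.0000 -2.0000 0.0000 0.0000]
Step 1: x=[6.0000 11.0000 16.0000 22.0000] v=[-4.0000 2.0000 0.0000 0.0000]
Step 2: x=[3.5000 12.0000 16.5000 22.0000] v=[-5.0000 2.0000 1.0000 0.0000]
Step 3: x=[2.2500 11.0000 17.5000 22.2500] v=[-2.5000 -2.0000 2.0000 0.5000]
Max displacement = 3.7500

Answer: 3.7500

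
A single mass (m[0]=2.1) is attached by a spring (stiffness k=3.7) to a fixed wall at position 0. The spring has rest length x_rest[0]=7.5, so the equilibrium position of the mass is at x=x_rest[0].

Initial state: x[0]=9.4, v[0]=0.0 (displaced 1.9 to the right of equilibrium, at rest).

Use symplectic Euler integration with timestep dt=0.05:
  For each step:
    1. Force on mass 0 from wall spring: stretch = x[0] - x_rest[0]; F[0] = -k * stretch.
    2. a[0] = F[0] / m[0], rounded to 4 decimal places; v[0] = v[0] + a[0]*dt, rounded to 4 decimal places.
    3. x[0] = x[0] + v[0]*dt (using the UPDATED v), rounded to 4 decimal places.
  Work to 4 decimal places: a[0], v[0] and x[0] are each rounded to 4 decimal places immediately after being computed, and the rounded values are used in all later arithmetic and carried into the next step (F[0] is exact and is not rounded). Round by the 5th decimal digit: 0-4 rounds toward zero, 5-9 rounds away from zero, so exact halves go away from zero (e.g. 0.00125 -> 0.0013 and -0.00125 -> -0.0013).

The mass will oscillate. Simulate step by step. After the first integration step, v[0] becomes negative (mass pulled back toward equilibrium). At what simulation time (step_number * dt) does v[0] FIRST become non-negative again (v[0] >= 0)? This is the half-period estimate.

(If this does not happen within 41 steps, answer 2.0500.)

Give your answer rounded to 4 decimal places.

Step 0: x=[9.4000] v=[0.0000]
Step 1: x=[9.3916] v=[-0.1674]
Step 2: x=[9.3749] v=[-0.3340]
Step 3: x=[9.3499] v=[-0.4992]
Step 4: x=[9.3168] v=[-0.6622]
Step 5: x=[9.2757] v=[-0.8223]
Step 6: x=[9.2268] v=[-0.9787]
Step 7: x=[9.1703] v=[-1.1308]
Step 8: x=[9.1064] v=[-1.2779]
Step 9: x=[9.0354] v=[-1.4194]
Step 10: x=[8.9577] v=[-1.5547]
Step 11: x=[8.8735] v=[-1.6831]
Step 12: x=[8.7833] v=[-1.8041]
Step 13: x=[8.6874] v=[-1.9172]
Step 14: x=[8.5863] v=[-2.0218]
Step 15: x=[8.4804] v=[-2.1175]
Step 16: x=[8.3702] v=[-2.2039]
Step 17: x=[8.2562] v=[-2.2806]
Step 18: x=[8.1388] v=[-2.3472]
Step 19: x=[8.0186] v=[-2.4035]
Step 20: x=[7.8961] v=[-2.4492]
Step 21: x=[7.7719] v=[-2.4841]
Step 22: x=[7.6465] v=[-2.5081]
Step 23: x=[7.5205] v=[-2.5210]
Step 24: x=[7.3944] v=[-2.5228]
Step 25: x=[7.2687] v=[-2.5135]
Step 26: x=[7.1440] v=[-2.4931]
Step 27: x=[7.0209] v=[-2.4617]
Step 28: x=[6.8999] v=[-2.4195]
Step 29: x=[6.7816] v=[-2.3666]
Step 30: x=[6.6664] v=[-2.3033]
Step 31: x=[6.5549] v=[-2.2299]
Step 32: x=[6.4476] v=[-2.1466]
Step 33: x=[6.3449] v=[-2.0539]
Step 34: x=[6.2473] v=[-1.9521]
Step 35: x=[6.1552] v=[-1.8417]
Step 36: x=[6.0690] v=[-1.7232]
Step 37: x=[5.9891] v=[-1.5971]
Step 38: x=[5.9159] v=[-1.4640]
Step 39: x=[5.8497] v=[-1.3245]
Step 40: x=[5.7907] v=[-1.1791]
Step 41: x=[5.7393] v=[-1.0285]
v[0] did not become non-negative within 41 steps; using fallback time=2.0500

Answer: 2.0500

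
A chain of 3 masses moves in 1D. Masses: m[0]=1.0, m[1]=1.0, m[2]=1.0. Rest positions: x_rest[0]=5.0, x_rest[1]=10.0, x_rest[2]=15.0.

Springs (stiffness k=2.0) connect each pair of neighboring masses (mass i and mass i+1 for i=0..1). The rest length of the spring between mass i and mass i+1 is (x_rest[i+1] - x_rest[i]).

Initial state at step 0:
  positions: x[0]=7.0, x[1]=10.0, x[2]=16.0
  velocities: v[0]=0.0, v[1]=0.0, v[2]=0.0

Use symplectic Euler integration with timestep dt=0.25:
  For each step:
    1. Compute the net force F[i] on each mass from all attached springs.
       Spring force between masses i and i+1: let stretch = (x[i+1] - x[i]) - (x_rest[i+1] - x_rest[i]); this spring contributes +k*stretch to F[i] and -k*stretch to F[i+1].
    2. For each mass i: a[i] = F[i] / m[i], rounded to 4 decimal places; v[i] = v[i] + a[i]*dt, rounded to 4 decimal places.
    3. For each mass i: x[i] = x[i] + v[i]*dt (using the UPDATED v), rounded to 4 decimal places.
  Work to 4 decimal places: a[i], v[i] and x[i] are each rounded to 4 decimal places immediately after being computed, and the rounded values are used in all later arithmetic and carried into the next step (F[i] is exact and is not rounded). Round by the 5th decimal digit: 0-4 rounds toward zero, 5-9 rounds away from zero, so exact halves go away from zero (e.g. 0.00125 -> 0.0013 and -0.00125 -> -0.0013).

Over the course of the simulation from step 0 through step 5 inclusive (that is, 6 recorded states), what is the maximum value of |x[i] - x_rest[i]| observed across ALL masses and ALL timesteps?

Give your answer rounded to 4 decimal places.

Step 0: x=[7.0000 10.0000 16.0000] v=[0.0000 0.0000 0.0000]
Step 1: x=[6.7500 10.3750 15.8750] v=[-1.0000 1.5000 -0.5000]
Step 2: x=[6.3281 10.9844 15.6875] v=[-1.6875 2.4375 -0.7500]
Step 3: x=[5.8633 11.5996 15.5371] v=[-1.8594 2.4609 -0.6016]
Step 4: x=[5.4905 11.9900 15.5195] v=[-1.4913 1.5615 -0.0704]
Step 5: x=[5.3051 12.0091 15.6857] v=[-0.7416 0.0765 0.6649]
Max displacement = 2.0091

Answer: 2.0091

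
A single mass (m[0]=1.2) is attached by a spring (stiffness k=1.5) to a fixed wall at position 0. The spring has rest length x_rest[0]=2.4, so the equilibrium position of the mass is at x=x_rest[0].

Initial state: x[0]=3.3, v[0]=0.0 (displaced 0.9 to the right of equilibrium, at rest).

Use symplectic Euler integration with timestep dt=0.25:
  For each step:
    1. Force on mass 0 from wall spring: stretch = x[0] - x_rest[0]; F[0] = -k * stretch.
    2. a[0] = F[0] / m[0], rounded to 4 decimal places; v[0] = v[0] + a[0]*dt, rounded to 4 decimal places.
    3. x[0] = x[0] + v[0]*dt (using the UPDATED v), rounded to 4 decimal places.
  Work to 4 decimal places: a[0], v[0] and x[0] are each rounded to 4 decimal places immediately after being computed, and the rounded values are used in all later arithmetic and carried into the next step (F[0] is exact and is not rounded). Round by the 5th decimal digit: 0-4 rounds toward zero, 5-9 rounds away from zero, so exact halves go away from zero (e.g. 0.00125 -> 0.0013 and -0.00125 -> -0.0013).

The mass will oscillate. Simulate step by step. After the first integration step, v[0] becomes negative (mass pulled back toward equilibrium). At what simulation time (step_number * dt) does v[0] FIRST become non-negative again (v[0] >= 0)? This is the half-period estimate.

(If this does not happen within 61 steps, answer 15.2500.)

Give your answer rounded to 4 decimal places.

Step 0: x=[3.3000] v=[0.0000]
Step 1: x=[3.2297] v=[-0.2813]
Step 2: x=[3.0946] v=[-0.5406]
Step 3: x=[2.9052] v=[-0.7577]
Step 4: x=[2.6763] v=[-0.9156]
Step 5: x=[2.4258] v=[-1.0020]
Step 6: x=[2.1733] v=[-1.0101]
Step 7: x=[1.9385] v=[-0.9393]
Step 8: x=[1.7397] v=[-0.7951]
Step 9: x=[1.5925] v=[-0.5888]
Step 10: x=[1.5084] v=[-0.3365]
Step 11: x=[1.4939] v=[-0.0579]
Step 12: x=[1.5502] v=[0.2253]
First v>=0 after going negative at step 12, time=3.0000

Answer: 3.0000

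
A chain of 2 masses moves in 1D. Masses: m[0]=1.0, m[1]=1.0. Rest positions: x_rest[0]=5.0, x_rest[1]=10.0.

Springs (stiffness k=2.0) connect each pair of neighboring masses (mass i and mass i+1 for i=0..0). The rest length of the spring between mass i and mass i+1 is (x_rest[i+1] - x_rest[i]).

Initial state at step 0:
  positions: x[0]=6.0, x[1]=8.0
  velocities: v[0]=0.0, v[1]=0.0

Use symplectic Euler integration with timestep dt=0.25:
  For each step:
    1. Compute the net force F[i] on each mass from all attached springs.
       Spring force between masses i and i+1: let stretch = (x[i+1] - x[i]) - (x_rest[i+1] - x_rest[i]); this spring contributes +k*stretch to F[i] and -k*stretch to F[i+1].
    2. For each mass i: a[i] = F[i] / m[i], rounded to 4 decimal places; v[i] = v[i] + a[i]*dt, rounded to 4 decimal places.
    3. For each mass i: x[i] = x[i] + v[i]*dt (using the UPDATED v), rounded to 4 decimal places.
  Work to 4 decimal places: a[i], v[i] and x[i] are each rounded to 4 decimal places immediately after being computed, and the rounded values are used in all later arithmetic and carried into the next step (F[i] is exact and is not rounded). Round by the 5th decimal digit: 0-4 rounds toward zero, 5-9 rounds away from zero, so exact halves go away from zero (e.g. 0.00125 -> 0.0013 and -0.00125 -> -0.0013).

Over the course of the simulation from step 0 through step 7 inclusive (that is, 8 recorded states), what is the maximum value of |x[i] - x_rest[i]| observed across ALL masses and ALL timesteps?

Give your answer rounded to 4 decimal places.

Step 0: x=[6.0000 8.0000] v=[0.0000 0.0000]
Step 1: x=[5.6250 8.3750] v=[-1.5000 1.5000]
Step 2: x=[4.9688 9.0313] v=[-2.6250 2.6250]
Step 3: x=[4.1954 9.8048] v=[-3.0938 3.0938]
Step 4: x=[3.4981 10.5021] v=[-2.7891 2.7891]
Step 5: x=[3.0513 10.9489] v=[-1.7871 1.7871]
Step 6: x=[2.9667 11.0335] v=[-0.3383 0.3383]
Step 7: x=[3.2655 10.7347] v=[1.1951 -1.1951]
Max displacement = 2.0333

Answer: 2.0333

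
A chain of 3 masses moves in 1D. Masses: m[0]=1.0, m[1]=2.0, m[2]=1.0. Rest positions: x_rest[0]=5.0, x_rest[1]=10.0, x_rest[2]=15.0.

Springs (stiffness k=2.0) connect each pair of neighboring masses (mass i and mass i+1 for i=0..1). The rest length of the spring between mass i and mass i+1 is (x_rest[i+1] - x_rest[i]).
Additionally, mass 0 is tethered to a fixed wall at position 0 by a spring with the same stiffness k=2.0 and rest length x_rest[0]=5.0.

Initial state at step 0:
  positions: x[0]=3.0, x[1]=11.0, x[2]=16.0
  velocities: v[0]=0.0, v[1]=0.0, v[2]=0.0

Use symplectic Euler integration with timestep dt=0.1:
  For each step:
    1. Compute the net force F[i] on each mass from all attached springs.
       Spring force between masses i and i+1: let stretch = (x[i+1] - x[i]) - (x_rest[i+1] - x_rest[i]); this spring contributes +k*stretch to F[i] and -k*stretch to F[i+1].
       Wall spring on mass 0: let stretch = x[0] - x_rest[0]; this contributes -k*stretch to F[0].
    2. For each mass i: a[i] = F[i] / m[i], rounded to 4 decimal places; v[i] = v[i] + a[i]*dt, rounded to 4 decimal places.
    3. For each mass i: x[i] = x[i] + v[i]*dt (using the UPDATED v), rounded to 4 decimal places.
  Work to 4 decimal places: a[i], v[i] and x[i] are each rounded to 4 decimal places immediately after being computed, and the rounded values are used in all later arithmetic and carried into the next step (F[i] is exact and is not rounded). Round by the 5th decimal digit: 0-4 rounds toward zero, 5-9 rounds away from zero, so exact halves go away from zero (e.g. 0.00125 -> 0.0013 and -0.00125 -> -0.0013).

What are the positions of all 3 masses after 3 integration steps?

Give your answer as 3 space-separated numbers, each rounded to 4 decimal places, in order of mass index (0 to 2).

Step 0: x=[3.0000 11.0000 16.0000] v=[0.0000 0.0000 0.0000]
Step 1: x=[3.1000 10.9700 16.0000] v=[1.0000 -0.3000 0.0000]
Step 2: x=[3.2954 10.9116 15.9994] v=[1.9540 -0.5840 -0.0060]
Step 3: x=[3.5772 10.8279 15.9970] v=[2.8182 -0.8368 -0.0236]

Answer: 3.5772 10.8279 15.9970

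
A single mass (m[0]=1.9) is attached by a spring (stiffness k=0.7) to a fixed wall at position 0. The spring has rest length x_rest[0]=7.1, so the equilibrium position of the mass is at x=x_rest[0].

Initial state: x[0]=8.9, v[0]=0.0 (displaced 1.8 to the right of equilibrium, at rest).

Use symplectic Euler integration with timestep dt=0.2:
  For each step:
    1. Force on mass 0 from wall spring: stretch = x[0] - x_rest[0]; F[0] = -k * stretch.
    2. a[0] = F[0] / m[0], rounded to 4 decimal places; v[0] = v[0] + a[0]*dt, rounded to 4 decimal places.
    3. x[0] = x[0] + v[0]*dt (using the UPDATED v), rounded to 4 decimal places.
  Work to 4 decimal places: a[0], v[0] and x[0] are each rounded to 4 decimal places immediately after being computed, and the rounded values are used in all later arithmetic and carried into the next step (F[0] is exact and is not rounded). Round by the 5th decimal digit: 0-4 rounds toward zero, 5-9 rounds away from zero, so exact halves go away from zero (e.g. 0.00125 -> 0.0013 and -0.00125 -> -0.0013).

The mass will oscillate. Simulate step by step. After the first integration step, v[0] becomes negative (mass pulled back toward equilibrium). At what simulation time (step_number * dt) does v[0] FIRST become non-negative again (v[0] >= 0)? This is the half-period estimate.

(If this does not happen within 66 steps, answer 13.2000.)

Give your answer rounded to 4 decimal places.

Answer: 5.2000

Derivation:
Step 0: x=[8.9000] v=[0.0000]
Step 1: x=[8.8735] v=[-0.1326]
Step 2: x=[8.8208] v=[-0.2633]
Step 3: x=[8.7428] v=[-0.3901]
Step 4: x=[8.6406] v=[-0.5111]
Step 5: x=[8.5157] v=[-0.6246]
Step 6: x=[8.3699] v=[-0.7289]
Step 7: x=[8.2054] v=[-0.8225]
Step 8: x=[8.0246] v=[-0.9040]
Step 9: x=[7.8302] v=[-0.9721]
Step 10: x=[7.6250] v=[-1.0259]
Step 11: x=[7.4121] v=[-1.0646]
Step 12: x=[7.1946] v=[-1.0876]
Step 13: x=[6.9757] v=[-1.0946]
Step 14: x=[6.7586] v=[-1.0854]
Step 15: x=[6.5466] v=[-1.0602]
Step 16: x=[6.3427] v=[-1.0194]
Step 17: x=[6.1500] v=[-0.9636]
Step 18: x=[5.9713] v=[-0.8936]
Step 19: x=[5.8092] v=[-0.8104]
Step 20: x=[5.6661] v=[-0.7153]
Step 21: x=[5.5442] v=[-0.6096]
Step 22: x=[5.4452] v=[-0.4950]
Step 23: x=[5.3706] v=[-0.3731]
Step 24: x=[5.3215] v=[-0.2457]
Step 25: x=[5.2986] v=[-0.1147]
Step 26: x=[5.3022] v=[0.0180]
First v>=0 after going negative at step 26, time=5.2000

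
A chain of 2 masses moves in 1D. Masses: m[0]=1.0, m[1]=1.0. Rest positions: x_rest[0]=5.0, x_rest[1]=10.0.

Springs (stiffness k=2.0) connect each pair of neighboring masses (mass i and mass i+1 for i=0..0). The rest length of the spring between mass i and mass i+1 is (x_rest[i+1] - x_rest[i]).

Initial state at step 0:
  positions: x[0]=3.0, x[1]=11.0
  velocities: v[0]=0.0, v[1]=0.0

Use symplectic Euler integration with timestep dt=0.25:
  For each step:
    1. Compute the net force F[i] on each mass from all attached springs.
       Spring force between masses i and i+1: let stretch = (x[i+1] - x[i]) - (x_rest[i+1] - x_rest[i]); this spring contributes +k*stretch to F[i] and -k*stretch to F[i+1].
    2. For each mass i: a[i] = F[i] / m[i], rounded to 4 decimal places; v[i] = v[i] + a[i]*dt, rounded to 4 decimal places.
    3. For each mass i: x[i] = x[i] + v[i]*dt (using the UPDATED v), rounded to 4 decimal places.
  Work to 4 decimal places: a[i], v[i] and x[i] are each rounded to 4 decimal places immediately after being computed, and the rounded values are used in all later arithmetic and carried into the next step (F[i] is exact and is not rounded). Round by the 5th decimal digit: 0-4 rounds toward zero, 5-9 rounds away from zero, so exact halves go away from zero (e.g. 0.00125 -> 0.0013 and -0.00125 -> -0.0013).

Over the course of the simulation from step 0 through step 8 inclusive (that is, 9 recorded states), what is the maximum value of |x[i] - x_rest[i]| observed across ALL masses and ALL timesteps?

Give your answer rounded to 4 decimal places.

Step 0: x=[3.0000 11.0000] v=[0.0000 0.0000]
Step 1: x=[3.3750 10.6250] v=[1.5000 -1.5000]
Step 2: x=[4.0313 9.9688] v=[2.6250 -2.6250]
Step 3: x=[4.8048 9.1954] v=[3.0938 -3.0938]
Step 4: x=[5.5021 8.4981] v=[2.7891 -2.7891]
Step 5: x=[5.9489 8.0513] v=[1.7871 -1.7871]
Step 6: x=[6.0335 7.9667] v=[0.3383 -0.3383]
Step 7: x=[5.7347 8.2655] v=[-1.1951 1.1951]
Step 8: x=[5.1273 8.8729] v=[-2.4297 2.4297]
Max displacement = 2.0333

Answer: 2.0333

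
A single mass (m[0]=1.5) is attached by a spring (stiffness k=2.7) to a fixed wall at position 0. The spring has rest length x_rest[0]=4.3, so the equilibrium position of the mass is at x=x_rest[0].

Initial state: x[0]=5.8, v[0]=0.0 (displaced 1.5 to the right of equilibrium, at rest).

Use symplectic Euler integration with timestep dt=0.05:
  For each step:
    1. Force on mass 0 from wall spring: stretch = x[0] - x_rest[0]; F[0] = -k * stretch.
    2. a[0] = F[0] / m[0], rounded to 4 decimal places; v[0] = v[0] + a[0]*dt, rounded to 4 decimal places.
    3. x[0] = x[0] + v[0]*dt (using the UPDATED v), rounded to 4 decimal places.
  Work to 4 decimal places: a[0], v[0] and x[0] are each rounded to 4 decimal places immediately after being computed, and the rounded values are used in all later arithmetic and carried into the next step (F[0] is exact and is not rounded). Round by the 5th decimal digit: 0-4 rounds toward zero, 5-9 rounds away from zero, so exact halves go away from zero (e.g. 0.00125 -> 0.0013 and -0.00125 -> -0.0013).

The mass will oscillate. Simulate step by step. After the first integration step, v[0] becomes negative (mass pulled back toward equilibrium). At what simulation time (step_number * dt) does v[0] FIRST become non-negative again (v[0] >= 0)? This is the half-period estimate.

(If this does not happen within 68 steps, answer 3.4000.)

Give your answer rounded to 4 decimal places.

Step 0: x=[5.8000] v=[0.0000]
Step 1: x=[5.7933] v=[-0.1350]
Step 2: x=[5.7798] v=[-0.2694]
Step 3: x=[5.7597] v=[-0.4026]
Step 4: x=[5.7330] v=[-0.5340]
Step 5: x=[5.6999] v=[-0.6630]
Step 6: x=[5.6605] v=[-0.7890]
Step 7: x=[5.6149] v=[-0.9114]
Step 8: x=[5.5634] v=[-1.0297]
Step 9: x=[5.5062] v=[-1.1434]
Step 10: x=[5.4436] v=[-1.2520]
Step 11: x=[5.3759] v=[-1.3549]
Step 12: x=[5.3033] v=[-1.4517]
Step 13: x=[5.2262] v=[-1.5420]
Step 14: x=[5.1449] v=[-1.6254]
Step 15: x=[5.0598] v=[-1.7014]
Step 16: x=[4.9713] v=[-1.7698]
Step 17: x=[4.8798] v=[-1.8302]
Step 18: x=[4.7857] v=[-1.8824]
Step 19: x=[4.6894] v=[-1.9261]
Step 20: x=[4.5913] v=[-1.9611]
Step 21: x=[4.4919] v=[-1.9873]
Step 22: x=[4.3917] v=[-2.0046]
Step 23: x=[4.2911] v=[-2.0129]
Step 24: x=[4.1905] v=[-2.0121]
Step 25: x=[4.0904] v=[-2.0022]
Step 26: x=[3.9912] v=[-1.9833]
Step 27: x=[3.8934] v=[-1.9555]
Step 28: x=[3.7975] v=[-1.9189]
Step 29: x=[3.7038] v=[-1.8737]
Step 30: x=[3.6128] v=[-1.8200]
Step 31: x=[3.5249] v=[-1.7582]
Step 32: x=[3.4405] v=[-1.6884]
Step 33: x=[3.3600] v=[-1.6110]
Step 34: x=[3.2837] v=[-1.5264]
Step 35: x=[3.2120] v=[-1.4349]
Step 36: x=[3.1452] v=[-1.3370]
Step 37: x=[3.0835] v=[-1.2331]
Step 38: x=[3.0273] v=[-1.1236]
Step 39: x=[2.9768] v=[-1.0091]
Step 40: x=[2.9323] v=[-0.8900]
Step 41: x=[2.8940] v=[-0.7669]
Step 42: x=[2.8620] v=[-0.6404]
Step 43: x=[2.8365] v=[-0.5110]
Step 44: x=[2.8175] v=[-0.3793]
Step 45: x=[2.8052] v=[-0.2459]
Step 46: x=[2.7996] v=[-0.1114]
Step 47: x=[2.8008] v=[0.0236]
First v>=0 after going negative at step 47, time=2.3500

Answer: 2.3500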